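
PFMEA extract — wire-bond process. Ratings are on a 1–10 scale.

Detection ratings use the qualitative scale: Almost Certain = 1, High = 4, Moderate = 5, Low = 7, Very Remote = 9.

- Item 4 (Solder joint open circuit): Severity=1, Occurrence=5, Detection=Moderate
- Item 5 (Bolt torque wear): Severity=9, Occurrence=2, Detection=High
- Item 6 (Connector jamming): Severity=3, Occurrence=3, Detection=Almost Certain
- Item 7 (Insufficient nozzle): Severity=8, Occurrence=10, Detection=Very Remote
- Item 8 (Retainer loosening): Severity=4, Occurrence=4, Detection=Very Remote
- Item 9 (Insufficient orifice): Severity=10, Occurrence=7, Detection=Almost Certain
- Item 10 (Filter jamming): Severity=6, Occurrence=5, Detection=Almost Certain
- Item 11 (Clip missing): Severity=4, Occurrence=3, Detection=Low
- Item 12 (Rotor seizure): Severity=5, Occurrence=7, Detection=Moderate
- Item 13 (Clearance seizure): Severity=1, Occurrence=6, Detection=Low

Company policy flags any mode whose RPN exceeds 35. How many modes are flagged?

7

RPN = Severity × Occurrence × Detection:
  Item 4: 1 × 5 × 5 = 25
  Item 5: 9 × 2 × 4 = 72
  Item 6: 3 × 3 × 1 = 9
  Item 7: 8 × 10 × 9 = 720
  Item 8: 4 × 4 × 9 = 144
  Item 9: 10 × 7 × 1 = 70
  Item 10: 6 × 5 × 1 = 30
  Item 11: 4 × 3 × 7 = 84
  Item 12: 5 × 7 × 5 = 175
  Item 13: 1 × 6 × 7 = 42
Modes with RPN > 35: Item 5 (72), Item 7 (720), Item 8 (144), Item 9 (70), Item 11 (84), Item 12 (175), Item 13 (42) → 7.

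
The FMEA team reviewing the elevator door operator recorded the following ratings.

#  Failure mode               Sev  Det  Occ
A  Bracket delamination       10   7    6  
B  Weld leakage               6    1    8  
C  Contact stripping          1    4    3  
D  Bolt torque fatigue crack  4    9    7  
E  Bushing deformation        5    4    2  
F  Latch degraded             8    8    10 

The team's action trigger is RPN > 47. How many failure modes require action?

RPN = Severity × Occurrence × Detection:
  A: 10 × 6 × 7 = 420
  B: 6 × 8 × 1 = 48
  C: 1 × 3 × 4 = 12
  D: 4 × 7 × 9 = 252
  E: 5 × 2 × 4 = 40
  F: 8 × 10 × 8 = 640
Modes with RPN > 47: A (420), B (48), D (252), F (640) → 4.

4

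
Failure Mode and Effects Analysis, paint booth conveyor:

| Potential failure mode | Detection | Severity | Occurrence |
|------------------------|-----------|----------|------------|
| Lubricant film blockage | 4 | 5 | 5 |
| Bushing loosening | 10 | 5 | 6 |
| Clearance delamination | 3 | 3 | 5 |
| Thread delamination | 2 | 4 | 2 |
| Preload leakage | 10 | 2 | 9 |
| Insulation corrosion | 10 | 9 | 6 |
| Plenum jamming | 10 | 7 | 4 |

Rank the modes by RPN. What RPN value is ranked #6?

45

RPN = Severity × Occurrence × Detection:
  Lubricant film blockage: 5 × 5 × 4 = 100
  Bushing loosening: 5 × 6 × 10 = 300
  Clearance delamination: 3 × 5 × 3 = 45
  Thread delamination: 4 × 2 × 2 = 16
  Preload leakage: 2 × 9 × 10 = 180
  Insulation corrosion: 9 × 6 × 10 = 540
  Plenum jamming: 7 × 4 × 10 = 280
Sorted descending: 540, 300, 280, 180, 100, 45, 16.
The sixth-highest RPN is 45 (Clearance delamination).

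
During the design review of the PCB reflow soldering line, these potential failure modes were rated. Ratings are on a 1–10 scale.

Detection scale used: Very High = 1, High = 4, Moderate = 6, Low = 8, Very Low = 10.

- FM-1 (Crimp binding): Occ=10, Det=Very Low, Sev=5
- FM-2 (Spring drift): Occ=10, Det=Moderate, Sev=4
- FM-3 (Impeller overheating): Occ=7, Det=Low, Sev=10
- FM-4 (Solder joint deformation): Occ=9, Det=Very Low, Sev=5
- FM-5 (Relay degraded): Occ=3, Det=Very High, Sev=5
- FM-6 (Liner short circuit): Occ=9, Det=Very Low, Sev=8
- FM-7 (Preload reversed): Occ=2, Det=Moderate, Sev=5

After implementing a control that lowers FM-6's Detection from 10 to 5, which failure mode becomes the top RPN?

FM-3

RPN = Severity × Occurrence × Detection:
  FM-1: 5 × 10 × 10 = 500
  FM-2: 4 × 10 × 6 = 240
  FM-3: 10 × 7 × 8 = 560
  FM-4: 5 × 9 × 10 = 450
  FM-5: 5 × 3 × 1 = 15
  FM-6: 8 × 9 × 10 = 720
  FM-7: 5 × 2 × 6 = 60
After action: FM-6 → 8 × 9 × 5 = 360.
Revised RPNs: FM-3=560, FM-1=500, FM-4=450, FM-6=360, FM-2=240, FM-7=60, FM-5=15.
Highest is now FM-3 (560).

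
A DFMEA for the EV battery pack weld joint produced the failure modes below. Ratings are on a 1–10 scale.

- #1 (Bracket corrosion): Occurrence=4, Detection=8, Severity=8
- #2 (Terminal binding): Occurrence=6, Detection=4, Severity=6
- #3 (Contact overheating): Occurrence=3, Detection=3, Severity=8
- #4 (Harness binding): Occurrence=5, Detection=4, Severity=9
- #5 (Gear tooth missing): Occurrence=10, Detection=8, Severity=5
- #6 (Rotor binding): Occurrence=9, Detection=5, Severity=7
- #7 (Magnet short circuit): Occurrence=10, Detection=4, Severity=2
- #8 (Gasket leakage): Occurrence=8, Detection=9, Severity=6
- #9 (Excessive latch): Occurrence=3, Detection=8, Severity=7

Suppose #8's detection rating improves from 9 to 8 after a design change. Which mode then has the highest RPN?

#5

RPN = Severity × Occurrence × Detection:
  #1: 8 × 4 × 8 = 256
  #2: 6 × 6 × 4 = 144
  #3: 8 × 3 × 3 = 72
  #4: 9 × 5 × 4 = 180
  #5: 5 × 10 × 8 = 400
  #6: 7 × 9 × 5 = 315
  #7: 2 × 10 × 4 = 80
  #8: 6 × 8 × 9 = 432
  #9: 7 × 3 × 8 = 168
After action: #8 → 6 × 8 × 8 = 384.
Revised RPNs: #5=400, #8=384, #6=315, #1=256, #4=180, #9=168, #2=144, #7=80, #3=72.
Highest is now #5 (400).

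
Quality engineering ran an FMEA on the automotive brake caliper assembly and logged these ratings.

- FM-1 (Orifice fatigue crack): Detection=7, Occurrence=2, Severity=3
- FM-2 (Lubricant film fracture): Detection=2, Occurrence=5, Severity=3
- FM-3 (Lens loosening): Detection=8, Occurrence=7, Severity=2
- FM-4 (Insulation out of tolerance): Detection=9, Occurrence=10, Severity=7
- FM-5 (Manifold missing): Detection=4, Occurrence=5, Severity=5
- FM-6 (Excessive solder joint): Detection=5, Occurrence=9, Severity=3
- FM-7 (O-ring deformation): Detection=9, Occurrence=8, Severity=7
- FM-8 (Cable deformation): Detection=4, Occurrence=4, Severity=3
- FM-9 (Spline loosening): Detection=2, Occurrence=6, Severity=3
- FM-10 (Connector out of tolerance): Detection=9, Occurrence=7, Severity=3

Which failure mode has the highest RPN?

FM-4

RPN = Severity × Occurrence × Detection:
  FM-1: 3 × 2 × 7 = 42
  FM-2: 3 × 5 × 2 = 30
  FM-3: 2 × 7 × 8 = 112
  FM-4: 7 × 10 × 9 = 630
  FM-5: 5 × 5 × 4 = 100
  FM-6: 3 × 9 × 5 = 135
  FM-7: 7 × 8 × 9 = 504
  FM-8: 3 × 4 × 4 = 48
  FM-9: 3 × 6 × 2 = 36
  FM-10: 3 × 7 × 9 = 189
Highest RPN is 630 → FM-4.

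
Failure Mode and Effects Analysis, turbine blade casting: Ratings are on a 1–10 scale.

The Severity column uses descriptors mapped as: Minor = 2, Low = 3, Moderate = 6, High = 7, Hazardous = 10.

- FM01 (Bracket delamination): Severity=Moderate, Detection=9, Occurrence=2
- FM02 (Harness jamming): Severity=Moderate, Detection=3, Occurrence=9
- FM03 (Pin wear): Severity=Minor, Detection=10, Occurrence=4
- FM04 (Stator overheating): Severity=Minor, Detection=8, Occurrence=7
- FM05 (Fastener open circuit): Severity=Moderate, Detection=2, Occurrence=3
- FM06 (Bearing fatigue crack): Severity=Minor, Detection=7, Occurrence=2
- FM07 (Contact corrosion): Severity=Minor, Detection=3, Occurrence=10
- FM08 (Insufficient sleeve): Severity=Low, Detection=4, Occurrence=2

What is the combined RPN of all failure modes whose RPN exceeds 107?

RPN = Severity × Occurrence × Detection:
  FM01: 6 × 2 × 9 = 108
  FM02: 6 × 9 × 3 = 162
  FM03: 2 × 4 × 10 = 80
  FM04: 2 × 7 × 8 = 112
  FM05: 6 × 3 × 2 = 36
  FM06: 2 × 2 × 7 = 28
  FM07: 2 × 10 × 3 = 60
  FM08: 3 × 2 × 4 = 24
RPN > 107: FM01 (108), FM02 (162), FM04 (112).
Sum: 108 + 162 + 112 = 382.

382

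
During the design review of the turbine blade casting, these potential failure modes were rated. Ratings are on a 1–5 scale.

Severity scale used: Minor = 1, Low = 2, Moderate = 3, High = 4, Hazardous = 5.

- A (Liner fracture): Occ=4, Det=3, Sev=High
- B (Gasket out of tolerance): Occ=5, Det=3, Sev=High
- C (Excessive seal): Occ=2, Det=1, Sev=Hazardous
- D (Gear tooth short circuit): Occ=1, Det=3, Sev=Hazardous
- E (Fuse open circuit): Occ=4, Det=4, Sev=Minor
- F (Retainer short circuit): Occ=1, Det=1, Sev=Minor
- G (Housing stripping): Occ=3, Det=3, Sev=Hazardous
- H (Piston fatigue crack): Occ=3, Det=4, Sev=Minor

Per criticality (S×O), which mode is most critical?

B

Criticality = Severity × Occurrence:
  A: 4 × 4 = 16
  B: 4 × 5 = 20
  C: 5 × 2 = 10
  D: 5 × 1 = 5
  E: 1 × 4 = 4
  F: 1 × 1 = 1
  G: 5 × 3 = 15
  H: 1 × 3 = 3
Highest criticality is 20 → B.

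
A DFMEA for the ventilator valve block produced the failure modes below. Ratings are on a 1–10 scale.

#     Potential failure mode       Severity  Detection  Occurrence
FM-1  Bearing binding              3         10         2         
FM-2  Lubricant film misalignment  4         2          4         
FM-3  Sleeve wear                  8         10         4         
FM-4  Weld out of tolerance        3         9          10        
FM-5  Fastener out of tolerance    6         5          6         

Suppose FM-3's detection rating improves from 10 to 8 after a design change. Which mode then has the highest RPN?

FM-4

RPN = Severity × Occurrence × Detection:
  FM-1: 3 × 2 × 10 = 60
  FM-2: 4 × 4 × 2 = 32
  FM-3: 8 × 4 × 10 = 320
  FM-4: 3 × 10 × 9 = 270
  FM-5: 6 × 6 × 5 = 180
After action: FM-3 → 8 × 4 × 8 = 256.
Revised RPNs: FM-4=270, FM-3=256, FM-5=180, FM-1=60, FM-2=32.
Highest is now FM-4 (270).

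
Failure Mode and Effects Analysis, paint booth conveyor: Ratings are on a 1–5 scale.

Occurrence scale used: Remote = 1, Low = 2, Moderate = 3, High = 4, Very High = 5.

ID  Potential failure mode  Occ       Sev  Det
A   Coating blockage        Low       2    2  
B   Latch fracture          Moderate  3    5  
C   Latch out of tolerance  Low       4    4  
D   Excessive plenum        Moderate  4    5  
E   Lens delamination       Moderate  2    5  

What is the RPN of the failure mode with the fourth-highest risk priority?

30

RPN = Severity × Occurrence × Detection:
  A: 2 × 2 × 2 = 8
  B: 3 × 3 × 5 = 45
  C: 4 × 2 × 4 = 32
  D: 4 × 3 × 5 = 60
  E: 2 × 3 × 5 = 30
Sorted descending: 60, 45, 32, 30, 8.
The fourth-highest RPN is 30 (E).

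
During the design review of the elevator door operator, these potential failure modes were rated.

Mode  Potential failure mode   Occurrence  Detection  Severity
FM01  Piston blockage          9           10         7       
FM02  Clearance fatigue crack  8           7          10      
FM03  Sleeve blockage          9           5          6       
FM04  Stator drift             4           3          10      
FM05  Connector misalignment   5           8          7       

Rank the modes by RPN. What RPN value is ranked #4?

270

RPN = Severity × Occurrence × Detection:
  FM01: 7 × 9 × 10 = 630
  FM02: 10 × 8 × 7 = 560
  FM03: 6 × 9 × 5 = 270
  FM04: 10 × 4 × 3 = 120
  FM05: 7 × 5 × 8 = 280
Sorted descending: 630, 560, 280, 270, 120.
The fourth-highest RPN is 270 (FM03).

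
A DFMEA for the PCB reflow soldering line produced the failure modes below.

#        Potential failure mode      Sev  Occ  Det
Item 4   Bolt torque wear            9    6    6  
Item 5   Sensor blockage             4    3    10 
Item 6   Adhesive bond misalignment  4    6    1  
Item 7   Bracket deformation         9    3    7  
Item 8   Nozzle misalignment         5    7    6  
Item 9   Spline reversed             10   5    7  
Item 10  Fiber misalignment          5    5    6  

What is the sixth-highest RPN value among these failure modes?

120

RPN = Severity × Occurrence × Detection:
  Item 4: 9 × 6 × 6 = 324
  Item 5: 4 × 3 × 10 = 120
  Item 6: 4 × 6 × 1 = 24
  Item 7: 9 × 3 × 7 = 189
  Item 8: 5 × 7 × 6 = 210
  Item 9: 10 × 5 × 7 = 350
  Item 10: 5 × 5 × 6 = 150
Sorted descending: 350, 324, 210, 189, 150, 120, 24.
The sixth-highest RPN is 120 (Item 5).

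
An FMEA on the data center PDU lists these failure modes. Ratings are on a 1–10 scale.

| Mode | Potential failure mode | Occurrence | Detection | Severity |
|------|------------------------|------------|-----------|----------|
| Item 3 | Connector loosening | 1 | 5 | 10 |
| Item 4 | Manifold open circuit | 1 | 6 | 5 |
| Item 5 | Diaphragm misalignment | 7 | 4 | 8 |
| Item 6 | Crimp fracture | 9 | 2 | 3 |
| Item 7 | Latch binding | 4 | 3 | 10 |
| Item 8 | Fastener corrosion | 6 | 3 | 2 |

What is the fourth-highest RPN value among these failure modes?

50

RPN = Severity × Occurrence × Detection:
  Item 3: 10 × 1 × 5 = 50
  Item 4: 5 × 1 × 6 = 30
  Item 5: 8 × 7 × 4 = 224
  Item 6: 3 × 9 × 2 = 54
  Item 7: 10 × 4 × 3 = 120
  Item 8: 2 × 6 × 3 = 36
Sorted descending: 224, 120, 54, 50, 36, 30.
The fourth-highest RPN is 50 (Item 3).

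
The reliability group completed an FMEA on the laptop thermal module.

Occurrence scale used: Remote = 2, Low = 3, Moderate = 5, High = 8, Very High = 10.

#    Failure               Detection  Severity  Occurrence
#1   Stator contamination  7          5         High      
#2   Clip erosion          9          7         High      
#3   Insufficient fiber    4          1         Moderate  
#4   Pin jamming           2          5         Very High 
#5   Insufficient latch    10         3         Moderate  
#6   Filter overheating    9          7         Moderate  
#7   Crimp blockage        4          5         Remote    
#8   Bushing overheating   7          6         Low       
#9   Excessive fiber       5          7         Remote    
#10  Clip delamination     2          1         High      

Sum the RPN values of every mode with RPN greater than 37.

1585

RPN = Severity × Occurrence × Detection:
  #1: 5 × 8 × 7 = 280
  #2: 7 × 8 × 9 = 504
  #3: 1 × 5 × 4 = 20
  #4: 5 × 10 × 2 = 100
  #5: 3 × 5 × 10 = 150
  #6: 7 × 5 × 9 = 315
  #7: 5 × 2 × 4 = 40
  #8: 6 × 3 × 7 = 126
  #9: 7 × 2 × 5 = 70
  #10: 1 × 8 × 2 = 16
RPN > 37: #1 (280), #2 (504), #4 (100), #5 (150), #6 (315), #7 (40), #8 (126), #9 (70).
Sum: 280 + 504 + 100 + 150 + 315 + 40 + 126 + 70 = 1585.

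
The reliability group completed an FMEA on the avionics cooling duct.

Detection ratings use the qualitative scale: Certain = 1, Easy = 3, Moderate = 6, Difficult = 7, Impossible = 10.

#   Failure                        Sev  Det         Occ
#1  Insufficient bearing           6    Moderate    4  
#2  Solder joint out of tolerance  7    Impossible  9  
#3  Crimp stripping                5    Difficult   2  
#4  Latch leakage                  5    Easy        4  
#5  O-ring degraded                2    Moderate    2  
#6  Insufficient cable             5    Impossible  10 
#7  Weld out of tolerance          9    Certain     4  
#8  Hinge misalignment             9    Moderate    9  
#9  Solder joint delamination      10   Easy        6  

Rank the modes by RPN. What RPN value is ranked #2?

500

RPN = Severity × Occurrence × Detection:
  #1: 6 × 4 × 6 = 144
  #2: 7 × 9 × 10 = 630
  #3: 5 × 2 × 7 = 70
  #4: 5 × 4 × 3 = 60
  #5: 2 × 2 × 6 = 24
  #6: 5 × 10 × 10 = 500
  #7: 9 × 4 × 1 = 36
  #8: 9 × 9 × 6 = 486
  #9: 10 × 6 × 3 = 180
Sorted descending: 630, 500, 486, 180, 144, 70, 60, 36, 24.
The second-highest RPN is 500 (#6).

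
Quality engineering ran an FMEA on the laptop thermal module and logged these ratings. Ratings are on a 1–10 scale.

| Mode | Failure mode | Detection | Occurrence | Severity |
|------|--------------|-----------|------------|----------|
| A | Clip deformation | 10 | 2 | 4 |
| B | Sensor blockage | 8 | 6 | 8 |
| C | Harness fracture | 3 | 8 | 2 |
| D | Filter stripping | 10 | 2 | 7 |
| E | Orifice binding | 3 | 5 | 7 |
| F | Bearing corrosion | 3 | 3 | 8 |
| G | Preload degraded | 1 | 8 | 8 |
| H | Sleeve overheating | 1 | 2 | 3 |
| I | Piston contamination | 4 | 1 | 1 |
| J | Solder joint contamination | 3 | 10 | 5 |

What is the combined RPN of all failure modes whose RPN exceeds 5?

1049

RPN = Severity × Occurrence × Detection:
  A: 4 × 2 × 10 = 80
  B: 8 × 6 × 8 = 384
  C: 2 × 8 × 3 = 48
  D: 7 × 2 × 10 = 140
  E: 7 × 5 × 3 = 105
  F: 8 × 3 × 3 = 72
  G: 8 × 8 × 1 = 64
  H: 3 × 2 × 1 = 6
  I: 1 × 1 × 4 = 4
  J: 5 × 10 × 3 = 150
RPN > 5: A (80), B (384), C (48), D (140), E (105), F (72), G (64), H (6), J (150).
Sum: 80 + 384 + 48 + 140 + 105 + 72 + 64 + 6 + 150 = 1049.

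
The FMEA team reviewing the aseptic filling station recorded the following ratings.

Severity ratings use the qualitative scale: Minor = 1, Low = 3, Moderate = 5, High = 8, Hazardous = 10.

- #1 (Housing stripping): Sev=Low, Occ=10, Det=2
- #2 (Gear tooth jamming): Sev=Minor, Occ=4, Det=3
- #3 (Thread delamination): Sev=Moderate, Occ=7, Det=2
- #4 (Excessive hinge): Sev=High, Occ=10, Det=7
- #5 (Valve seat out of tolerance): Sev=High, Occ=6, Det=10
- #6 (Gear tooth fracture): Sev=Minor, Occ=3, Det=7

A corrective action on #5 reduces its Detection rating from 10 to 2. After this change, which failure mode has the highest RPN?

RPN = Severity × Occurrence × Detection:
  #1: 3 × 10 × 2 = 60
  #2: 1 × 4 × 3 = 12
  #3: 5 × 7 × 2 = 70
  #4: 8 × 10 × 7 = 560
  #5: 8 × 6 × 10 = 480
  #6: 1 × 3 × 7 = 21
After action: #5 → 8 × 6 × 2 = 96.
Revised RPNs: #4=560, #5=96, #3=70, #1=60, #6=21, #2=12.
Highest is now #4 (560).

#4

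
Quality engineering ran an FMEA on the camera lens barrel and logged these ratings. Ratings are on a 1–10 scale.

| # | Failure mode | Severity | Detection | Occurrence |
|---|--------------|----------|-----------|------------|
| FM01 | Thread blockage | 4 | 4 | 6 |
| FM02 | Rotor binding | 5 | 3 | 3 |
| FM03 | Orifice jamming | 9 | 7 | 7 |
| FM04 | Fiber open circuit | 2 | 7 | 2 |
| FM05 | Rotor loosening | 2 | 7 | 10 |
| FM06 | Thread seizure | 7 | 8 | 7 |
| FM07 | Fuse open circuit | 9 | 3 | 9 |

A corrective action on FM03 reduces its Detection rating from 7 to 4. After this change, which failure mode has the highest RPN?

FM06

RPN = Severity × Occurrence × Detection:
  FM01: 4 × 6 × 4 = 96
  FM02: 5 × 3 × 3 = 45
  FM03: 9 × 7 × 7 = 441
  FM04: 2 × 2 × 7 = 28
  FM05: 2 × 10 × 7 = 140
  FM06: 7 × 7 × 8 = 392
  FM07: 9 × 9 × 3 = 243
After action: FM03 → 9 × 7 × 4 = 252.
Revised RPNs: FM06=392, FM03=252, FM07=243, FM05=140, FM01=96, FM02=45, FM04=28.
Highest is now FM06 (392).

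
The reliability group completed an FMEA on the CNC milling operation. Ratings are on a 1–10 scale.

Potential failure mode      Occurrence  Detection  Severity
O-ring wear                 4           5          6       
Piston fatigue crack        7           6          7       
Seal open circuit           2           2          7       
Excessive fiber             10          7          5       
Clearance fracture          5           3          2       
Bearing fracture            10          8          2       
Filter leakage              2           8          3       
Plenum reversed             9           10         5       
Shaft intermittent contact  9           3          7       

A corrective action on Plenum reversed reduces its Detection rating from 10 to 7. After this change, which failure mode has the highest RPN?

RPN = Severity × Occurrence × Detection:
  O-ring wear: 6 × 4 × 5 = 120
  Piston fatigue crack: 7 × 7 × 6 = 294
  Seal open circuit: 7 × 2 × 2 = 28
  Excessive fiber: 5 × 10 × 7 = 350
  Clearance fracture: 2 × 5 × 3 = 30
  Bearing fracture: 2 × 10 × 8 = 160
  Filter leakage: 3 × 2 × 8 = 48
  Plenum reversed: 5 × 9 × 10 = 450
  Shaft intermittent contact: 7 × 9 × 3 = 189
After action: Plenum reversed → 5 × 9 × 7 = 315.
Revised RPNs: Excessive fiber=350, Plenum reversed=315, Piston fatigue crack=294, Shaft intermittent contact=189, Bearing fracture=160, O-ring wear=120, Filter leakage=48, Clearance fracture=30, Seal open circuit=28.
Highest is now Excessive fiber (350).

Excessive fiber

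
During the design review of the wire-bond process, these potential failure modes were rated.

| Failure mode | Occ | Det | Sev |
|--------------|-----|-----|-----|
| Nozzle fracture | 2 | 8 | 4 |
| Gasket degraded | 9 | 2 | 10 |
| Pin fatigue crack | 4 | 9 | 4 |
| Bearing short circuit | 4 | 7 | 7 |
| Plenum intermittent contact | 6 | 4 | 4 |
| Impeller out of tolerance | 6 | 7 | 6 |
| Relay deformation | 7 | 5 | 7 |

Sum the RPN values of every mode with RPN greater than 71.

1113

RPN = Severity × Occurrence × Detection:
  Nozzle fracture: 4 × 2 × 8 = 64
  Gasket degraded: 10 × 9 × 2 = 180
  Pin fatigue crack: 4 × 4 × 9 = 144
  Bearing short circuit: 7 × 4 × 7 = 196
  Plenum intermittent contact: 4 × 6 × 4 = 96
  Impeller out of tolerance: 6 × 6 × 7 = 252
  Relay deformation: 7 × 7 × 5 = 245
RPN > 71: Gasket degraded (180), Pin fatigue crack (144), Bearing short circuit (196), Plenum intermittent contact (96), Impeller out of tolerance (252), Relay deformation (245).
Sum: 180 + 144 + 196 + 96 + 252 + 245 = 1113.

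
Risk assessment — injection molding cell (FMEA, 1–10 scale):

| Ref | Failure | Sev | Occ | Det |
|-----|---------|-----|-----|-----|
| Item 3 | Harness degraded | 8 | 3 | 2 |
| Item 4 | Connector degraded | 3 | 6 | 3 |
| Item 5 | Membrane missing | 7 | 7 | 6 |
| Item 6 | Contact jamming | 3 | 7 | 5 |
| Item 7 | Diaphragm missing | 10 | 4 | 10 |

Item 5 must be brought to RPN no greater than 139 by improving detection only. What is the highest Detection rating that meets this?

Item 5: S=7, O=7, D=6 → current RPN = 294.
Fixed product = 49. Need 49 × D ≤ 139, so D ≤ 139/49 = 2.84.
Maximum integer Detection rating = 2 (gives RPN 98; D=3 would give 147 > 139).

2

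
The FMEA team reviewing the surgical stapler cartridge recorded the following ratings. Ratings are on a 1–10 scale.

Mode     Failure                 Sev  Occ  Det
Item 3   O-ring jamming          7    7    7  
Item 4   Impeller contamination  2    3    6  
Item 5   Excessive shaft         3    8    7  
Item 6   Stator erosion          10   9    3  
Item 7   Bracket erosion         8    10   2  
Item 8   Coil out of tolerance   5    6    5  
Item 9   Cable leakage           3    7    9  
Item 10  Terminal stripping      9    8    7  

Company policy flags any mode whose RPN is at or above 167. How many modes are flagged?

5

RPN = Severity × Occurrence × Detection:
  Item 3: 7 × 7 × 7 = 343
  Item 4: 2 × 3 × 6 = 36
  Item 5: 3 × 8 × 7 = 168
  Item 6: 10 × 9 × 3 = 270
  Item 7: 8 × 10 × 2 = 160
  Item 8: 5 × 6 × 5 = 150
  Item 9: 3 × 7 × 9 = 189
  Item 10: 9 × 8 × 7 = 504
Modes with RPN ≥ 167: Item 3 (343), Item 5 (168), Item 6 (270), Item 9 (189), Item 10 (504) → 5.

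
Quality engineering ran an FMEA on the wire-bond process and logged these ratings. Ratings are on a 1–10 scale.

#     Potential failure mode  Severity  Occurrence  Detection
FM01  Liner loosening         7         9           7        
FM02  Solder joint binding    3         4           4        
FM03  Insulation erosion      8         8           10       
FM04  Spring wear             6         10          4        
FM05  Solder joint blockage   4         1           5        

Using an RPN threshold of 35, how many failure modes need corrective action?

RPN = Severity × Occurrence × Detection:
  FM01: 7 × 9 × 7 = 441
  FM02: 3 × 4 × 4 = 48
  FM03: 8 × 8 × 10 = 640
  FM04: 6 × 10 × 4 = 240
  FM05: 4 × 1 × 5 = 20
Modes with RPN ≥ 35: FM01 (441), FM02 (48), FM03 (640), FM04 (240) → 4.

4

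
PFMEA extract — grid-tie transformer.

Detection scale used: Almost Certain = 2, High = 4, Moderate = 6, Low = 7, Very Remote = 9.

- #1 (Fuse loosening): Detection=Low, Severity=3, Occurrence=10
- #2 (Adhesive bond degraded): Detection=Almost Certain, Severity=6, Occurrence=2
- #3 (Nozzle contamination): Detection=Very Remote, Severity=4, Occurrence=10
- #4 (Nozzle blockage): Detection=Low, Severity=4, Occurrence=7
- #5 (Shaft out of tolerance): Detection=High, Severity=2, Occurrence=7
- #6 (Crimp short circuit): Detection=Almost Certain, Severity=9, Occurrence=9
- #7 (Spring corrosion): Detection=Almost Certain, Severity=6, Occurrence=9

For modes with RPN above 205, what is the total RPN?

570

RPN = Severity × Occurrence × Detection:
  #1: 3 × 10 × 7 = 210
  #2: 6 × 2 × 2 = 24
  #3: 4 × 10 × 9 = 360
  #4: 4 × 7 × 7 = 196
  #5: 2 × 7 × 4 = 56
  #6: 9 × 9 × 2 = 162
  #7: 6 × 9 × 2 = 108
RPN > 205: #1 (210), #3 (360).
Sum: 210 + 360 = 570.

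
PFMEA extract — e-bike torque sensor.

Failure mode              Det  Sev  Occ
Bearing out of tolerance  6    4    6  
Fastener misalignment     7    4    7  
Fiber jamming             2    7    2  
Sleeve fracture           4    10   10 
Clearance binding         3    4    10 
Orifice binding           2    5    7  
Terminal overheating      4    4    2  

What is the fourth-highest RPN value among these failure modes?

120

RPN = Severity × Occurrence × Detection:
  Bearing out of tolerance: 4 × 6 × 6 = 144
  Fastener misalignment: 4 × 7 × 7 = 196
  Fiber jamming: 7 × 2 × 2 = 28
  Sleeve fracture: 10 × 10 × 4 = 400
  Clearance binding: 4 × 10 × 3 = 120
  Orifice binding: 5 × 7 × 2 = 70
  Terminal overheating: 4 × 2 × 4 = 32
Sorted descending: 400, 196, 144, 120, 70, 32, 28.
The fourth-highest RPN is 120 (Clearance binding).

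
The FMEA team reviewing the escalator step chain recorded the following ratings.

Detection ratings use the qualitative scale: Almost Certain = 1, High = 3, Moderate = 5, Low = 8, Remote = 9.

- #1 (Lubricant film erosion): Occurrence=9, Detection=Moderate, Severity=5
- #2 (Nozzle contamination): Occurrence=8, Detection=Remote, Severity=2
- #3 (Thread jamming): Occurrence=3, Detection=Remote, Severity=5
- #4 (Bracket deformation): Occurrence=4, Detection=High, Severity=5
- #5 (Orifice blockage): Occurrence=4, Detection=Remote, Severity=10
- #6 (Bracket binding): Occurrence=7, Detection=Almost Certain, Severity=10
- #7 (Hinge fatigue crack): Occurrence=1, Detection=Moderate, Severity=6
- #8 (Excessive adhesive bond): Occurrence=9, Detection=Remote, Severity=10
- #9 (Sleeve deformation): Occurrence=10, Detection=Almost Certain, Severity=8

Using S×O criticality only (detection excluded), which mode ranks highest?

Criticality = Severity × Occurrence:
  #1: 5 × 9 = 45
  #2: 2 × 8 = 16
  #3: 5 × 3 = 15
  #4: 5 × 4 = 20
  #5: 10 × 4 = 40
  #6: 10 × 7 = 70
  #7: 6 × 1 = 6
  #8: 10 × 9 = 90
  #9: 8 × 10 = 80
Highest criticality is 90 → #8.

#8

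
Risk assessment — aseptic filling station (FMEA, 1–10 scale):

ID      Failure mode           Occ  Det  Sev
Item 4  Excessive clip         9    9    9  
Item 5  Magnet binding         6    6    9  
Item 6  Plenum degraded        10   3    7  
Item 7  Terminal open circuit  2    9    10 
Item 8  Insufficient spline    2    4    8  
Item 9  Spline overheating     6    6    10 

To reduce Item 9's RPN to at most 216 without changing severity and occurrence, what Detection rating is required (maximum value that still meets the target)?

3

Item 9: S=10, O=6, D=6 → current RPN = 360.
Fixed product = 60. Need 60 × D ≤ 216, so D ≤ 216/60 = 3.60.
Maximum integer Detection rating = 3 (gives RPN 180; D=4 would give 240 > 216).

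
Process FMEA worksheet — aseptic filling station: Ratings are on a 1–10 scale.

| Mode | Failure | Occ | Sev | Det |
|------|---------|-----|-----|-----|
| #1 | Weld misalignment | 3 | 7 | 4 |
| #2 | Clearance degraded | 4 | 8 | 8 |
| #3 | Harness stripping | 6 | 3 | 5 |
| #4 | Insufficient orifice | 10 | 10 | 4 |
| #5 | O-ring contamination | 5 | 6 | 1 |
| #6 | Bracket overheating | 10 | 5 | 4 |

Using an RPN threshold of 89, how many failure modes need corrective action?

RPN = Severity × Occurrence × Detection:
  #1: 7 × 3 × 4 = 84
  #2: 8 × 4 × 8 = 256
  #3: 3 × 6 × 5 = 90
  #4: 10 × 10 × 4 = 400
  #5: 6 × 5 × 1 = 30
  #6: 5 × 10 × 4 = 200
Modes with RPN ≥ 89: #2 (256), #3 (90), #4 (400), #6 (200) → 4.

4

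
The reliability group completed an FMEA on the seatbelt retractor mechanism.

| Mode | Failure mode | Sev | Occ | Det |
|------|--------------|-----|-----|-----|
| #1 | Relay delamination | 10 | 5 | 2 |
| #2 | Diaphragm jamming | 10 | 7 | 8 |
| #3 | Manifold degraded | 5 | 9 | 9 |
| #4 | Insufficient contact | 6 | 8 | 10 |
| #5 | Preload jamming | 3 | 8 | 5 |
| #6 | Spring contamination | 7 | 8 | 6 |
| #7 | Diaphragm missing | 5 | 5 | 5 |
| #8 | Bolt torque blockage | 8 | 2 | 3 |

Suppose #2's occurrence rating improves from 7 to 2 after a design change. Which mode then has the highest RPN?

#4

RPN = Severity × Occurrence × Detection:
  #1: 10 × 5 × 2 = 100
  #2: 10 × 7 × 8 = 560
  #3: 5 × 9 × 9 = 405
  #4: 6 × 8 × 10 = 480
  #5: 3 × 8 × 5 = 120
  #6: 7 × 8 × 6 = 336
  #7: 5 × 5 × 5 = 125
  #8: 8 × 2 × 3 = 48
After action: #2 → 10 × 2 × 8 = 160.
Revised RPNs: #4=480, #3=405, #6=336, #2=160, #7=125, #5=120, #1=100, #8=48.
Highest is now #4 (480).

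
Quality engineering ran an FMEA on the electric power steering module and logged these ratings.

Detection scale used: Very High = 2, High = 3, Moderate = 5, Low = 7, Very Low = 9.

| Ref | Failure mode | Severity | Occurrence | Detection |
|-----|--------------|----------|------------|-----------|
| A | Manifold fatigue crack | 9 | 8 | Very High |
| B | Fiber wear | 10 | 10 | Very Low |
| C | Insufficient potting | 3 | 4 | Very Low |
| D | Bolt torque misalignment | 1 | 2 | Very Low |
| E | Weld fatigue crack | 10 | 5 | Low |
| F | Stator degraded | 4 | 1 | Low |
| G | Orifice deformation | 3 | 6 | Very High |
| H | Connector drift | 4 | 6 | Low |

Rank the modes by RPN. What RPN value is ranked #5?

108

RPN = Severity × Occurrence × Detection:
  A: 9 × 8 × 2 = 144
  B: 10 × 10 × 9 = 900
  C: 3 × 4 × 9 = 108
  D: 1 × 2 × 9 = 18
  E: 10 × 5 × 7 = 350
  F: 4 × 1 × 7 = 28
  G: 3 × 6 × 2 = 36
  H: 4 × 6 × 7 = 168
Sorted descending: 900, 350, 168, 144, 108, 36, 28, 18.
The fifth-highest RPN is 108 (C).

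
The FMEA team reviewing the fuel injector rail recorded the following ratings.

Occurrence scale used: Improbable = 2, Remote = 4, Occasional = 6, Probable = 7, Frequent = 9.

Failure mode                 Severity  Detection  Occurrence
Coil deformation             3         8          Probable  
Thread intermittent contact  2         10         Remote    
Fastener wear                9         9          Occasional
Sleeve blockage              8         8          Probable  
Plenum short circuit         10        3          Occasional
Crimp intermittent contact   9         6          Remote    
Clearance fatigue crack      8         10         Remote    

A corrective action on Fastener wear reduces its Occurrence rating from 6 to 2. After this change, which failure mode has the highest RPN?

Sleeve blockage

RPN = Severity × Occurrence × Detection:
  Coil deformation: 3 × 7 × 8 = 168
  Thread intermittent contact: 2 × 4 × 10 = 80
  Fastener wear: 9 × 6 × 9 = 486
  Sleeve blockage: 8 × 7 × 8 = 448
  Plenum short circuit: 10 × 6 × 3 = 180
  Crimp intermittent contact: 9 × 4 × 6 = 216
  Clearance fatigue crack: 8 × 4 × 10 = 320
After action: Fastener wear → 9 × 2 × 9 = 162.
Revised RPNs: Sleeve blockage=448, Clearance fatigue crack=320, Crimp intermittent contact=216, Plenum short circuit=180, Coil deformation=168, Fastener wear=162, Thread intermittent contact=80.
Highest is now Sleeve blockage (448).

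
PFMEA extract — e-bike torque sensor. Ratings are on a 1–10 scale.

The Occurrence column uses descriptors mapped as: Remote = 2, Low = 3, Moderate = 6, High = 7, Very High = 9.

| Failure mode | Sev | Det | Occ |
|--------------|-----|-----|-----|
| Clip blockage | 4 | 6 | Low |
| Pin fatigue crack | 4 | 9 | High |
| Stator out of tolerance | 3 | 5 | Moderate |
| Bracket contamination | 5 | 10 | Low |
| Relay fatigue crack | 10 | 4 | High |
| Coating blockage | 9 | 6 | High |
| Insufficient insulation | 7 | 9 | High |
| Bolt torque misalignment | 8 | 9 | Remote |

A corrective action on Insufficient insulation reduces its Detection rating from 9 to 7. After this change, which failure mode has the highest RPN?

RPN = Severity × Occurrence × Detection:
  Clip blockage: 4 × 3 × 6 = 72
  Pin fatigue crack: 4 × 7 × 9 = 252
  Stator out of tolerance: 3 × 6 × 5 = 90
  Bracket contamination: 5 × 3 × 10 = 150
  Relay fatigue crack: 10 × 7 × 4 = 280
  Coating blockage: 9 × 7 × 6 = 378
  Insufficient insulation: 7 × 7 × 9 = 441
  Bolt torque misalignment: 8 × 2 × 9 = 144
After action: Insufficient insulation → 7 × 7 × 7 = 343.
Revised RPNs: Coating blockage=378, Insufficient insulation=343, Relay fatigue crack=280, Pin fatigue crack=252, Bracket contamination=150, Bolt torque misalignment=144, Stator out of tolerance=90, Clip blockage=72.
Highest is now Coating blockage (378).

Coating blockage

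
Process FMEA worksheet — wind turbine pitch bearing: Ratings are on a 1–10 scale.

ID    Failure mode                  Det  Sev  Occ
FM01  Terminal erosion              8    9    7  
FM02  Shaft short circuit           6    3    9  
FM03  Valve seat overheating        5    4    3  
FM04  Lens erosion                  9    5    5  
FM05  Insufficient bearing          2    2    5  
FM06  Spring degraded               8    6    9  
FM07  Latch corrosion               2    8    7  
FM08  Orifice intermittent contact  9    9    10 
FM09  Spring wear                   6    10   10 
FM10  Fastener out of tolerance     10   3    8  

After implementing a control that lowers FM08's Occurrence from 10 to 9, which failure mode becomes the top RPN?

RPN = Severity × Occurrence × Detection:
  FM01: 9 × 7 × 8 = 504
  FM02: 3 × 9 × 6 = 162
  FM03: 4 × 3 × 5 = 60
  FM04: 5 × 5 × 9 = 225
  FM05: 2 × 5 × 2 = 20
  FM06: 6 × 9 × 8 = 432
  FM07: 8 × 7 × 2 = 112
  FM08: 9 × 10 × 9 = 810
  FM09: 10 × 10 × 6 = 600
  FM10: 3 × 8 × 10 = 240
After action: FM08 → 9 × 9 × 9 = 729.
Revised RPNs: FM08=729, FM09=600, FM01=504, FM06=432, FM10=240, FM04=225, FM02=162, FM07=112, FM03=60, FM05=20.
Highest is now FM08 (729).

FM08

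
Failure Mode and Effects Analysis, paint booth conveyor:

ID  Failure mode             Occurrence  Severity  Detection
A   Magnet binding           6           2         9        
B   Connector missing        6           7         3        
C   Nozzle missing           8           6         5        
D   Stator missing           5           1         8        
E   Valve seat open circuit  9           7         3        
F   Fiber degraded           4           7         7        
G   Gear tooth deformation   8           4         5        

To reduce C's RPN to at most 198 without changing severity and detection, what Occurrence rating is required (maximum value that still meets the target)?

C: S=6, O=8, D=5 → current RPN = 240.
Fixed product = 30. Need 30 × O ≤ 198, so O ≤ 198/30 = 6.60.
Maximum integer Occurrence rating = 6 (gives RPN 180; O=7 would give 210 > 198).

6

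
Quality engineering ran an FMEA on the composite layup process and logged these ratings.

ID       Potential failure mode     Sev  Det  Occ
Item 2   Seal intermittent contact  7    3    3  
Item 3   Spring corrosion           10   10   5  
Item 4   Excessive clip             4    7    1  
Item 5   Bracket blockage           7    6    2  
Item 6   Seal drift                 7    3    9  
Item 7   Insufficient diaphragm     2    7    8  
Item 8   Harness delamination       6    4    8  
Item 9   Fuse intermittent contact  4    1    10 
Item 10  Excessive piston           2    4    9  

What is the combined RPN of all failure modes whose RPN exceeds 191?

RPN = Severity × Occurrence × Detection:
  Item 2: 7 × 3 × 3 = 63
  Item 3: 10 × 5 × 10 = 500
  Item 4: 4 × 1 × 7 = 28
  Item 5: 7 × 2 × 6 = 84
  Item 6: 7 × 9 × 3 = 189
  Item 7: 2 × 8 × 7 = 112
  Item 8: 6 × 8 × 4 = 192
  Item 9: 4 × 10 × 1 = 40
  Item 10: 2 × 9 × 4 = 72
RPN > 191: Item 3 (500), Item 8 (192).
Sum: 500 + 192 = 692.

692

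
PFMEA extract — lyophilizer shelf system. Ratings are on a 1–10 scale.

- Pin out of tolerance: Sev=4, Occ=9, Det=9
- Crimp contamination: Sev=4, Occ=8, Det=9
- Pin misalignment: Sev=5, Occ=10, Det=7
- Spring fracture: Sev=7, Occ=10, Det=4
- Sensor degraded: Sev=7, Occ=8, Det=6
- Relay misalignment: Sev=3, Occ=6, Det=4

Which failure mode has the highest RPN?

RPN = Severity × Occurrence × Detection:
  Pin out of tolerance: 4 × 9 × 9 = 324
  Crimp contamination: 4 × 8 × 9 = 288
  Pin misalignment: 5 × 10 × 7 = 350
  Spring fracture: 7 × 10 × 4 = 280
  Sensor degraded: 7 × 8 × 6 = 336
  Relay misalignment: 3 × 6 × 4 = 72
Highest RPN is 350 → Pin misalignment.

Pin misalignment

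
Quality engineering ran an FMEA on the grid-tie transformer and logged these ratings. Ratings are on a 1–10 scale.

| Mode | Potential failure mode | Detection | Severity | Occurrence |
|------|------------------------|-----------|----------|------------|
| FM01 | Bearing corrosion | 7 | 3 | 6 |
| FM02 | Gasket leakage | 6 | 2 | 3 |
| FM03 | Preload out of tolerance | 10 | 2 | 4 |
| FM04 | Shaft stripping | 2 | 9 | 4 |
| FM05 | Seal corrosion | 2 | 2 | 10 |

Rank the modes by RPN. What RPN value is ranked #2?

80

RPN = Severity × Occurrence × Detection:
  FM01: 3 × 6 × 7 = 126
  FM02: 2 × 3 × 6 = 36
  FM03: 2 × 4 × 10 = 80
  FM04: 9 × 4 × 2 = 72
  FM05: 2 × 10 × 2 = 40
Sorted descending: 126, 80, 72, 40, 36.
The second-highest RPN is 80 (FM03).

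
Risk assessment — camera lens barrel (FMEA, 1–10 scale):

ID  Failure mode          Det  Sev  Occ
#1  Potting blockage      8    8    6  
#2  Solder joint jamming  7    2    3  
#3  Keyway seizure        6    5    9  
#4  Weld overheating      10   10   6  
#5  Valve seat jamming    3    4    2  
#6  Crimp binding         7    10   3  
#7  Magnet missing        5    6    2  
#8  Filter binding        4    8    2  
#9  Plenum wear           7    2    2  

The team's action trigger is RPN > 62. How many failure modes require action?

5

RPN = Severity × Occurrence × Detection:
  #1: 8 × 6 × 8 = 384
  #2: 2 × 3 × 7 = 42
  #3: 5 × 9 × 6 = 270
  #4: 10 × 6 × 10 = 600
  #5: 4 × 2 × 3 = 24
  #6: 10 × 3 × 7 = 210
  #7: 6 × 2 × 5 = 60
  #8: 8 × 2 × 4 = 64
  #9: 2 × 2 × 7 = 28
Modes with RPN > 62: #1 (384), #3 (270), #4 (600), #6 (210), #8 (64) → 5.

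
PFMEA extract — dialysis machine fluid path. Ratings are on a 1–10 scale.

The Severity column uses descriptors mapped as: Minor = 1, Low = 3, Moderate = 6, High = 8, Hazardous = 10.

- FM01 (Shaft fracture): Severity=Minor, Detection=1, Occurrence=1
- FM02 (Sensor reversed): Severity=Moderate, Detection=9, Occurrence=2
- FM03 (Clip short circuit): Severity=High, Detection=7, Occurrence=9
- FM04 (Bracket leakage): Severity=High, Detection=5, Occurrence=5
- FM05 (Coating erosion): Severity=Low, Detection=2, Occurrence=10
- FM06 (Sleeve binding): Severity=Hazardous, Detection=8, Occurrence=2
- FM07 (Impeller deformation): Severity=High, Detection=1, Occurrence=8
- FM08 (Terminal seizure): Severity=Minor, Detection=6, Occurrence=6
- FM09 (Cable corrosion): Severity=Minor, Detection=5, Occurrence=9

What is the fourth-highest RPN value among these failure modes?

RPN = Severity × Occurrence × Detection:
  FM01: 1 × 1 × 1 = 1
  FM02: 6 × 2 × 9 = 108
  FM03: 8 × 9 × 7 = 504
  FM04: 8 × 5 × 5 = 200
  FM05: 3 × 10 × 2 = 60
  FM06: 10 × 2 × 8 = 160
  FM07: 8 × 8 × 1 = 64
  FM08: 1 × 6 × 6 = 36
  FM09: 1 × 9 × 5 = 45
Sorted descending: 504, 200, 160, 108, 64, 60, 45, 36, 1.
The fourth-highest RPN is 108 (FM02).

108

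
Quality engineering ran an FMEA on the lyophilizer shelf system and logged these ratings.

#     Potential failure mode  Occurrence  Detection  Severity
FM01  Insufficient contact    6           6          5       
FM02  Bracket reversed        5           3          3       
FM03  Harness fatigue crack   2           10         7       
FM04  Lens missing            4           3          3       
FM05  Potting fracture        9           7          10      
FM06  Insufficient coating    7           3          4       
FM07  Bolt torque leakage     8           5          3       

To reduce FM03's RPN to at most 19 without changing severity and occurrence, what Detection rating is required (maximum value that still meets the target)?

1

FM03: S=7, O=2, D=10 → current RPN = 140.
Fixed product = 14. Need 14 × D ≤ 19, so D ≤ 19/14 = 1.36.
Maximum integer Detection rating = 1 (gives RPN 14; D=2 would give 28 > 19).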